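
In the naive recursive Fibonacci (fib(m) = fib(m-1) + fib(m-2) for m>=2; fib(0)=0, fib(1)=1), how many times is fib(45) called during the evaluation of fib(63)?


Let N(m) = number of times fib(m) is called while evaluating fib(63).
N(63) = 1 (the initial call).
N(62) = 1 (only fib(63) calls it).
For 1 <= m <= 61: fib(m) is called by fib(m+1) and fib(m+2), so
  N(m) = N(m+1) + N(m+2).
fib(0) is called only by fib(2), so N(0) = N(2).
Walk down from m=63:
  N(63)=1, N(62)=1, N(61)=2, N(60)=3, N(59)=5, N(58)=8, N(57)=13, N(56)=21, N(55)=34, N(54)=55, N(53)=89, N(52)=144, N(51)=233, N(50)=377, N(49)=610, N(48)=987, N(47)=1597, N(46)=2584, N(45)=4181
N(45) = 4181


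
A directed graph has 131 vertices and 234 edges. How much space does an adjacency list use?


Adjacency list: one list head per vertex + one entry per edge
Vertex heads: 131
Edge entries: 234
Total = 131 + 234 = 365


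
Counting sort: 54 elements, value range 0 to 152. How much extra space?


n = 54 (output array)
k = 153 (count array for 153 distinct values)
Extra space = 54 + 153 = 207


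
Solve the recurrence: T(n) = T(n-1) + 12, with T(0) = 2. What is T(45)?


Unrolling the recurrence:
T(45) = T(44) + 12
       = T(43) + 12 + 12
       = T(42) + 12*3
       ...
       = T(0) + 12*45
       = 2 + 540 = 542


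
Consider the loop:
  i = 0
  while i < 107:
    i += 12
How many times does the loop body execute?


Starting at i = 0, each iteration adds 12.
Iterations until i >= 107:
  Iteration 1: i = 0 -> i = 12
  Iteration 2: i = 12 -> i = 24
  Iteration 3: i = 24 -> i = 36
  Iteration 4: i = 36 -> i = 48
  Iteration 5: i = 48 -> i = 60
  Iteration 6: i = 60 -> i = 72
  Iteration 7: i = 72 -> i = 84
  Iteration 8: i = 84 -> i = 96
  ... continuing ...
Total iterations = ceil(107/12) = 9


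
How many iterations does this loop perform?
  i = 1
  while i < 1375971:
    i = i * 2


The loop variable doubles each iteration:
i = 1 -> 2 -> 4 -> 8 -> 16 -> 32 -> 64 -> 128 -> 256 -> 512 -> 1024 -> 2048 -> 4096 -> 8192 -> 16384 -> 32768 -> 65536 -> 131072 -> 262144 -> 524288 -> 1048576 -> 2097152 (stop, 2097152 >= 1375971)
Number of doublings = ceil(log2(1375971)) = 21


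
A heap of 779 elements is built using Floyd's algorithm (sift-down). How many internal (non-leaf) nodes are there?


Leaf nodes occupy roughly half the array.
Sift-down is called for each internal node, starting from the last one.
Internal nodes = floor(n/2) = floor(779/2) = 389


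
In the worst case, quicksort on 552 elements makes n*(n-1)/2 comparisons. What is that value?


Sum of comparisons per partition:
551 + 550 + ... + 1 + 0
= 552 * (552 - 1) / 2
= 552 * 551 / 2
= 152076


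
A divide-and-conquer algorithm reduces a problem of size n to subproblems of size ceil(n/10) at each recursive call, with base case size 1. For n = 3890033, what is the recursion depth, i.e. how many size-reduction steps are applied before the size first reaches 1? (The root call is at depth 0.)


Each step divides the size by 10 (rounding up); after k steps the size is ceil(n/10^k), which equals 1 exactly when 10^k >= n.
So the depth is the smallest k with 10^k >= 3890033, i.e. ceil(log_10(3890033)).
10^6 = 1000000 < 3890033 <= 10000000 = 10^7
Recursion depth = 7


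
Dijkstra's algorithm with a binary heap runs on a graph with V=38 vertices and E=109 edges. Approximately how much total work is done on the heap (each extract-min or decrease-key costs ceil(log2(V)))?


Dijkstra with a binary heap: each vertex is extracted once, each edge may relax once.
Each heap operation costs O(log V).
V + E = 38 + 109 = 147
ceil(log2(38)) = 6 (since 2^5 = 32 < 38 <= 64 = 2^6)
Total heap work = (V+E) * ceil(log2(V)) = 147 * 6 = 882


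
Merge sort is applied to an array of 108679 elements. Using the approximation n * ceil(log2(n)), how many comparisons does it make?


Merge sort divides the array into halves recursively.
Number of levels = ceil(log2(108679)) = 17
At each level, approximately n = 108679 comparisons are needed for merging.
Total comparisons ~ n * ceil(log2(n)) = 108679 * 17 = 1847543


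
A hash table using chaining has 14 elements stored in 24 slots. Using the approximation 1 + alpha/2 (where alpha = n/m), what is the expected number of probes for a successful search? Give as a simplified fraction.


Load factor alpha = n/m = 14/24
Expected probes = 1 + alpha/2 = 1 + 14/(2*24)
= 1 + 14/48
= 48/48 + 14/48
= 62/48
Simplify: 31/24


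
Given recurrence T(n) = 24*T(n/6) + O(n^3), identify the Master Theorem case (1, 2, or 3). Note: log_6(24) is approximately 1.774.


Master Theorem parameters: a=24, b=6, c=3
log_b(a) = 1.774
Compare b^c with a: 6^3 = 216 > 24, so c > log_b(a).
Comparing c=3 vs log_b(a)=1.774:
3 > 1.774 => Case 3
Result: T(n) = O(n^3)
Master Theorem case = 3


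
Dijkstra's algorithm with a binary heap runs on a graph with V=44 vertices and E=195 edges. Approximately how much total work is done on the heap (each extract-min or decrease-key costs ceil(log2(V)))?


Dijkstra with a binary heap: each vertex is extracted once, each edge may relax once.
Each heap operation costs O(log V).
V + E = 44 + 195 = 239
ceil(log2(44)) = 6 (since 2^5 = 32 < 44 <= 64 = 2^6)
Total heap work = (V+E) * ceil(log2(V)) = 239 * 6 = 1434


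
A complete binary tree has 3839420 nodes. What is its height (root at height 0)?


In a complete binary tree, level k holds nodes 2^k .. 2^(k+1)-1 (1-indexed).
Height = floor(log2(n)) = floor(log2(3839420)) = 21
Check: 2^21 = 2097152 <= 3839420 < 4194304 = 2^22


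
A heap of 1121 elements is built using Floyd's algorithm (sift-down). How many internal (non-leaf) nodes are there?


Leaf nodes occupy roughly half the array.
Sift-down is called for each internal node, starting from the last one.
Internal nodes = floor(n/2) = floor(1121/2) = 560


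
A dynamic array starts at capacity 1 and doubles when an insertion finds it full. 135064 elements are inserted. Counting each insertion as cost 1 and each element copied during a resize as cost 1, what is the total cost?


n = 135064
Insertion costs: 135064
Resizes copy 1, 2, 4, ... up to the largest power of 2 that is <= n-1 = 135063, i.e. 131072.
Copy costs = 1 + 2 + 4 + 8 + 16 + 32 + 64 + 128 + 256 + 512 + 1024 + 2048 + 4096 + 8192 + 16384 + 32768 + 65536 + 131072 = 262143
Total = 135064 + 262143 = 397207


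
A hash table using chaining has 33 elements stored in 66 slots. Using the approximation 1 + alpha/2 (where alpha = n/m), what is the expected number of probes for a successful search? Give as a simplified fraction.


Load factor alpha = n/m = 33/66
Expected probes = 1 + alpha/2 = 1 + 33/(2*66)
= 1 + 33/132
= 132/132 + 33/132
= 165/132
Simplify: 5/4


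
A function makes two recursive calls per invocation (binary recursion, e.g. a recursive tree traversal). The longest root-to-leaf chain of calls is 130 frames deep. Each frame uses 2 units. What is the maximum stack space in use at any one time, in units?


Binary recursion: the two calls run one after the other, so only one root-to-leaf chain of frames is on the stack at a time.
Maximum depth (longest chain) = 130 frames
Each frame = 2 units
Max stack space = 130 * 2 = 260


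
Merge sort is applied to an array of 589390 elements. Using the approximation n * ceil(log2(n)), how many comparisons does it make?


Merge sort divides the array into halves recursively.
Number of levels = ceil(log2(589390)) = 20
At each level, approximately n = 589390 comparisons are needed for merging.
Total comparisons ~ n * ceil(log2(n)) = 589390 * 20 = 11787800


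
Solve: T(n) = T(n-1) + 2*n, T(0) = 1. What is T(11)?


Expanding the recurrence:
T(11) = T(10) + 2*11
       = T(9) + 2*10 + 2*11
       ...
       = T(0) + 2*(1 + 2 + ... + 11)
       = 1 + 2 * 11*12/2
       = 1 + 2 * 66
       = 1 + 132 = 133


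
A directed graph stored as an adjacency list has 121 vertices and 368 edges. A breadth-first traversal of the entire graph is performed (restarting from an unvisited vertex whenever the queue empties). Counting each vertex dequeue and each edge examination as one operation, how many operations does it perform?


A full BFS traversal dequeues each vertex once and examines each edge once.
Vertex visits: 121
Edge visits: 368
V + E = 121 + 368 = 489


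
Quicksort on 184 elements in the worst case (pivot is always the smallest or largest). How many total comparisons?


In the worst case, each partition step picks the worst pivot:
  Partition 1: 183 comparisons (n-1 elements to compare)
  Partition 2: 182 comparisons
  Partition 3: 181 comparisons
  Partition 4: 180 comparisons
  Partition 5: 179 comparisons
  ...
  Last partition: 0 comparisons
Total = (n-1) + (n-2) + ... + 1 + 0 = n*(n-1)/2
= 184*183/2 = 16836


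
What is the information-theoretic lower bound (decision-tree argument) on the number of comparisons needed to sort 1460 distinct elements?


A binary decision tree of height h has at most 2^h leaves and needs at least n! of them, so h >= ceil(log2(n!)).
1460! is far too large to multiply out, so use Stirling's series:
  ln(n!) ~ n ln n - n + (1/2) ln(2 pi n) + 1/(12n)  (error below 1/(360 n^3), negligible here)
  ln(1460) = 7.2861917
  n ln n = 1460 * 7.2861917 = 10637.8399
  (1/2) ln(2 pi * 1460) = (1/2) ln(9173.4505) = 4.5620
  1/(12*1460) = 0.0001
  ln(1460!) ~ 10637.8399 - 1460 + 4.5620 + 0.0001 = 9182.4020
Convert to base 2: log2(1460!) = 9182.4020 / ln 2 = 9182.4020 / 0.69314718 = 13247.4058
ceil(13247.4058) = 13248


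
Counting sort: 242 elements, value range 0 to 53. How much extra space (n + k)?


n = 242 (output array)
k = 54 (count array for 54 distinct values)
Extra space = 242 + 54 = 296


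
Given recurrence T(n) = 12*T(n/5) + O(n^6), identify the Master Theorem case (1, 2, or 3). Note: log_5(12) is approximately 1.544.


Master Theorem parameters: a=12, b=5, c=6
log_b(a) = 1.544
Compare b^c with a: 5^6 = 15625 > 12, so c > log_b(a).
Comparing c=6 vs log_b(a)=1.544:
6 > 1.544 => Case 3
Result: T(n) = O(n^6)
Master Theorem case = 3


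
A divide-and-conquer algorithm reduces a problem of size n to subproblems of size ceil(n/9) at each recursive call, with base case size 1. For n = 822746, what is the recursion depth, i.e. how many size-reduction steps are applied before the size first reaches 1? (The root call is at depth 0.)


Each step divides the size by 9 (rounding up); after k steps the size is ceil(n/9^k), which equals 1 exactly when 9^k >= n.
So the depth is the smallest k with 9^k >= 822746, i.e. ceil(log_9(822746)).
9^6 = 531441 < 822746 <= 4782969 = 9^7
Recursion depth = 7


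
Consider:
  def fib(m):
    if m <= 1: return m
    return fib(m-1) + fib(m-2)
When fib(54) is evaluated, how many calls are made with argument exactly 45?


Let N(m) = number of times fib(m) is called while evaluating fib(54).
N(54) = 1 (the initial call).
N(53) = 1 (only fib(54) calls it).
For 1 <= m <= 52: fib(m) is called by fib(m+1) and fib(m+2), so
  N(m) = N(m+1) + N(m+2).
fib(0) is called only by fib(2), so N(0) = N(2).
Walk down from m=54:
  N(54)=1, N(53)=1, N(52)=2, N(51)=3, N(50)=5, N(49)=8, N(48)=13, N(47)=21, N(46)=34, N(45)=55
N(45) = 55


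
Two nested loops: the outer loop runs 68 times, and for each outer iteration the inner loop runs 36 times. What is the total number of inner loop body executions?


Outer loop: 68 iterations
Inner loop: 36 iterations per outer iteration
Total = 68 * 36 = 2448


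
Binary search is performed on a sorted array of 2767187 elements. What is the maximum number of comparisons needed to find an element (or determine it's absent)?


Binary search halves the search space each comparison:
  Step 1: search space = 2767187 -> 1383593
  Step 2: search space = 1383593 -> 691796
  Step 3: search space = 691796 -> 345898
  Step 4: search space = 345898 -> 172949
  Step 5: search space = 172949 -> 86474
  Step 6: search space = 86474 -> 43237
  Step 7: search space = 43237 -> 21618
  Step 8: search space = 21618 -> 10809
  Step 9: search space = 10809 -> 5404
  Step 10: search space = 5404 -> 2702
  Step 11: search space = 2702 -> 1351
  Step 12: search space = 1351 -> 675
  Step 13: search space = 675 -> 337
  Step 14: search space = 337 -> 168
  Step 15: search space = 168 -> 84
  Step 16: search space = 84 -> 42
  Step 17: search space = 42 -> 21
  Step 18: search space = 21 -> 10
  Step 19: search space = 10 -> 5
  Step 20: search space = 5 -> 2
  Step 21: search space = 2 -> 1
  Step 22: search space = 1 (final check)
Maximum comparisons = floor(log2(2767187)) + 1 = 21 + 1 = 22


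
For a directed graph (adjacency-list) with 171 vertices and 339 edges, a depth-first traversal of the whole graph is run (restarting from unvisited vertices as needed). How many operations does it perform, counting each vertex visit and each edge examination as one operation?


A full DFS traversal visits each vertex once and examines each edge once.
V = 171
E = 339
Sum = 171 + 339 = 510


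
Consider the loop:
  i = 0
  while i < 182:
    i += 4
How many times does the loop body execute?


Starting at i = 0, each iteration adds 4.
Iterations until i >= 182:
  Iteration 1: i = 0 -> i = 4
  Iteration 2: i = 4 -> i = 8
  Iteration 3: i = 8 -> i = 12
  Iteration 4: i = 12 -> i = 16
  Iteration 5: i = 16 -> i = 20
  Iteration 6: i = 20 -> i = 24
  Iteration 7: i = 24 -> i = 28
  Iteration 8: i = 28 -> i = 32
  ... continuing ...
Total iterations = ceil(182/4) = 46


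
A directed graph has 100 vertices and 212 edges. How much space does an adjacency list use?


Adjacency list: one list head per vertex + one entry per edge
Vertex heads: 100
Edge entries: 212
Total = 100 + 212 = 312


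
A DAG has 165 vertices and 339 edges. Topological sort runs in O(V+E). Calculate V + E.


V = 165 (vertex processing)
E = 339 (edge processing)
V + E = 165 + 339 = 504


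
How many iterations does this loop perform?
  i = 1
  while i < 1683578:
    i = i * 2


The loop variable doubles each iteration:
i = 1 -> 2 -> 4 -> 8 -> 16 -> 32 -> 64 -> 128 -> 256 -> 512 -> 1024 -> 2048 -> 4096 -> 8192 -> 16384 -> 32768 -> 65536 -> 131072 -> 262144 -> 524288 -> 1048576 -> 2097152 (stop, 2097152 >= 1683578)
Number of doublings = ceil(log2(1683578)) = 21


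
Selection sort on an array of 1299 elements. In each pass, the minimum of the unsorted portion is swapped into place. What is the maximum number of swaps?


Selection sort performs one swap per pass:
  Pass 1: find min in positions 0 to 1298, swap with position 0
  Pass 2: find min in positions 1 to 1298, swap with position 1
  Pass 3: find min in positions 2 to 1298, swap with position 2
  Pass 4: find min in positions 3 to 1298, swap with position 3
  Pass 5: find min in positions 4 to 1298, swap with position 4
  ... (1293 more passes)
Total passes (and swaps) = n - 1 = 1299 - 1 = 1298


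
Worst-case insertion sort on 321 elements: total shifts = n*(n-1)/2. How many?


Sum of shifts = 1 + 2 + 3 + ... + 320
= 321 * 320 / 2
= 102720 / 2
= 51360


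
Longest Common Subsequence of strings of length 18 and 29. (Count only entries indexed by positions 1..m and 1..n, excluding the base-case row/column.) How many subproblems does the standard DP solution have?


DP table indexed by positions in both strings.
First string: 18 positions
Second string: 29 positions
Total = 18 * 29 = 522


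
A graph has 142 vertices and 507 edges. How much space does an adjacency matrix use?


Adjacency matrix: V x V grid of entries
Space = V^2 = 142^2 = 142 * 142 = 20164


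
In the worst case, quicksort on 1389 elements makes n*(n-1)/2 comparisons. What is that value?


Sum of comparisons per partition:
1388 + 1387 + ... + 1 + 0
= 1389 * (1389 - 1) / 2
= 1389 * 1388 / 2
= 963966


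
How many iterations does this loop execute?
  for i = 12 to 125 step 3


The loop variable i takes values starting at 12 and increments by 3 each iteration.
Sequence: i = 12, 15, 18, 21, 24, 27, 30, 33, 36, ...
The upper bound 125 is inclusive, so the count is floor((last - first) / step) + 1:
floor((125 - 12) / 3) + 1 = floor(113/3) + 1 = 37 + 1 = 38


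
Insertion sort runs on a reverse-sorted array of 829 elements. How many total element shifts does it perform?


Sum of shifts = 1 + 2 + 3 + ... + 828
= 829 * 828 / 2
= 686412 / 2
= 343206


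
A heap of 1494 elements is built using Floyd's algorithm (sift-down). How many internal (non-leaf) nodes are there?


Leaf nodes occupy roughly half the array.
Sift-down is called for each internal node, starting from the last one.
Internal nodes = floor(n/2) = floor(1494/2) = 747


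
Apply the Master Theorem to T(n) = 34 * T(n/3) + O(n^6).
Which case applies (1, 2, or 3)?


The Master Theorem: T(n) = a*T(n/b) + O(n^c)
  a = 34, b = 3, c = 6
log_b(a) = log_3(34) ~ 3.21
Compare b^c with a: 3^6 = 729 > 34, so c > log_b(a).
Since c > log_b(a), Case 3 applies.
T(n) = O(n^6)
Master Theorem case = 3


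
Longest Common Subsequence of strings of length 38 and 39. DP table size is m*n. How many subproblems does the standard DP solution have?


DP table indexed by positions in both strings.
First string: 38 positions
Second string: 39 positions
Total = 38 * 39 = 1482


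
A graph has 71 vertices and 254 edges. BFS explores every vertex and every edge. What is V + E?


A full BFS traversal dequeues each vertex once and examines each edge once.
Vertex visits: 71
Edge visits: 254
V + E = 71 + 254 = 325


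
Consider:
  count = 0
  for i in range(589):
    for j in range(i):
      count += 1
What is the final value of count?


For each i, the inner loop runs i times:
  i=0: inner runs 0 times
  i=1: inner runs 1 time
  i=2: inner runs 2 times
  i=3: inner runs 3 times
  i=4: inner runs 4 times
  i=5: inner runs 5 times
  i=6: inner runs 6 times
  i=7: inner runs 7 times
  ...
Total = 0 + 1 + 2 + ... + 588 = 589*(589-1)/2 = 173166


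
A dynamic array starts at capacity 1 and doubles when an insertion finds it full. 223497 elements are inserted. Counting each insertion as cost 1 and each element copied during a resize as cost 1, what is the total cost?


n = 223497
Insertion costs: 223497
Resizes copy 1, 2, 4, ... up to the largest power of 2 that is <= n-1 = 223496, i.e. 131072.
Copy costs = 1 + 2 + 4 + 8 + 16 + 32 + 64 + 128 + 256 + 512 + 1024 + 2048 + 4096 + 8192 + 16384 + 32768 + 65536 + 131072 = 262143
Total = 223497 + 262143 = 485640


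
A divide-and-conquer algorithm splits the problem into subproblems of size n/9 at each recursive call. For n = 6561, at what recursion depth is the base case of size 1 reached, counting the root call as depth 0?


At each depth, the problem size is divided by 9:
  Depth 0: problem size = 6561
  Depth 1: problem size = 729
  Depth 2: problem size = 81
  Depth 3: problem size = 9
  Depth 4: problem size = 1 (base case)
The base case is reached at depth log_9(6561) = 4 (the tree has 5 levels counting depth 0, but the depth asked for is 4).
Recursion depth = 4


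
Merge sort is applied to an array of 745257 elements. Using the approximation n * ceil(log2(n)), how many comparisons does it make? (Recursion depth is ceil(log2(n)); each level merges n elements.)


Merge sort divides the array into halves recursively.
Number of levels = ceil(log2(745257)) = 20
At each level, approximately n = 745257 comparisons are needed for merging.
Total comparisons ~ n * ceil(log2(n)) = 745257 * 20 = 14905140


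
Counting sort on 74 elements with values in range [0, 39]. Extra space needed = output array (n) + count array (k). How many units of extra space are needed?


Output array size: 74 (to store sorted result)
Count array size: 40 (one slot per possible value, range 0 to 39)
Total extra space = 74 + 40 = 114


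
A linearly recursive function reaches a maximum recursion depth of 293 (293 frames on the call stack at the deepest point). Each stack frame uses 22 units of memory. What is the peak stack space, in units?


Maximum recursion depth = 293 frames
Memory per frame = 22 units
Total stack space = depth * frame_size
= 293 * 22 = 6446


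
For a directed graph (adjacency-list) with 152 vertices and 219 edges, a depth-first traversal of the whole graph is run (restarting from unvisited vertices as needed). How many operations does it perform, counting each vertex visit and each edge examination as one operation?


A full DFS traversal visits each vertex once and examines each edge once.
V = 152
E = 219
Sum = 152 + 219 = 371


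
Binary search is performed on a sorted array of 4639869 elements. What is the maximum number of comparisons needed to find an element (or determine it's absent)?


Binary search halves the search space each comparison:
  Step 1: search space = 4639869 -> 2319934
  Step 2: search space = 2319934 -> 1159967
  Step 3: search space = 1159967 -> 579983
  Step 4: search space = 579983 -> 289991
  Step 5: search space = 289991 -> 144995
  Step 6: search space = 144995 -> 72497
  Step 7: search space = 72497 -> 36248
  Step 8: search space = 36248 -> 18124
  Step 9: search space = 18124 -> 9062
  Step 10: search space = 9062 -> 4531
  Step 11: search space = 4531 -> 2265
  Step 12: search space = 2265 -> 1132
  Step 13: search space = 1132 -> 566
  Step 14: search space = 566 -> 283
  Step 15: search space = 283 -> 141
  Step 16: search space = 141 -> 70
  Step 17: search space = 70 -> 35
  Step 18: search space = 35 -> 17
  Step 19: search space = 17 -> 8
  Step 20: search space = 8 -> 4
  Step 21: search space = 4 -> 2
  Step 22: search space = 2 -> 1
  Step 23: search space = 1 (final check)
Maximum comparisons = floor(log2(4639869)) + 1 = 22 + 1 = 23


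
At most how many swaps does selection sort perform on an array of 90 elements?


Each of the 89 passes places one element in its final position.
Pass 1: swap minimum into position 0
Pass 2: swap minimum of remaining into position 1
...
Pass 89: last two elements, one swap
Maximum swaps = 90 - 1 = 89


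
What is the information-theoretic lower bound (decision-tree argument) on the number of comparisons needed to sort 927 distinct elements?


A binary decision tree of height h has at most 2^h leaves and needs at least n! of them, so h >= ceil(log2(n!)).
927! is far too large to multiply out, so use Stirling's series:
  ln(n!) ~ n ln n - n + (1/2) ln(2 pi n) + 1/(12n)  (error below 1/(360 n^3), negligible here)
  ln(927) = 6.8319536
  n ln n = 927 * 6.8319536 = 6333.2210
  (1/2) ln(2 pi * 927) = (1/2) ln(5824.5128) = 4.3349
  1/(12*927) = 0.0001
  ln(927!) ~ 6333.2210 - 927 + 4.3349 + 0.0001 = 5410.5560
Convert to base 2: log2(927!) = 5410.5560 / ln 2 = 5410.5560 / 0.69314718 = 7805.7823
ceil(7805.7823) = 7806


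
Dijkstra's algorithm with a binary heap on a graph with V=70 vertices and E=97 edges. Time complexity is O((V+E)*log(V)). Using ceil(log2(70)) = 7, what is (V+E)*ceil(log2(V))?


Dijkstra with a binary heap: each vertex is extracted once, each edge may relax once.
Each heap operation costs O(log V).
V + E = 70 + 97 = 167
ceil(log2(70)) = 7 (since 2^6 = 64 < 70 <= 128 = 2^7)
Total heap work = (V+E) * ceil(log2(V)) = 167 * 7 = 1169


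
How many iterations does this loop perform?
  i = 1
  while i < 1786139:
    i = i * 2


The loop variable doubles each iteration:
i = 1 -> 2 -> 4 -> 8 -> 16 -> 32 -> 64 -> 128 -> 256 -> 512 -> 1024 -> 2048 -> 4096 -> 8192 -> 16384 -> 32768 -> 65536 -> 131072 -> 262144 -> 524288 -> 1048576 -> 2097152 (stop, 2097152 >= 1786139)
Number of doublings = ceil(log2(1786139)) = 21


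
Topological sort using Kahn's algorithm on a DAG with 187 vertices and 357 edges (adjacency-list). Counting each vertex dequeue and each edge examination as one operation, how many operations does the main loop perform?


Kahn's algorithm:
  1. Compute in-degrees: O(V + E)
  2. Process queue: each vertex dequeued once (O(V))
     each edge examined once (O(E))
Total = V + E = 187 + 357 = 544


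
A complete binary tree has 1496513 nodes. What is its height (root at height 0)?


In a complete binary tree, level k holds nodes 2^k .. 2^(k+1)-1 (1-indexed).
Height = floor(log2(n)) = floor(log2(1496513)) = 20
Check: 2^20 = 1048576 <= 1496513 < 2097152 = 2^21


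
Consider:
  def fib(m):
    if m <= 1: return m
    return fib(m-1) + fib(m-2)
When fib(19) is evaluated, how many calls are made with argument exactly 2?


Let N(m) = number of times fib(m) is called while evaluating fib(19).
N(19) = 1 (the initial call).
N(18) = 1 (only fib(19) calls it).
For 1 <= m <= 17: fib(m) is called by fib(m+1) and fib(m+2), so
  N(m) = N(m+1) + N(m+2).
fib(0) is called only by fib(2), so N(0) = N(2).
Walk down from m=19:
  N(19)=1, N(18)=1, N(17)=2, N(16)=3, N(15)=5, N(14)=8, N(13)=13, N(12)=21, N(11)=34, N(10)=55, N(9)=89, N(8)=144, N(7)=233, N(6)=377, N(5)=610, N(4)=987, N(3)=1597, N(2)=2584
N(2) = 2584


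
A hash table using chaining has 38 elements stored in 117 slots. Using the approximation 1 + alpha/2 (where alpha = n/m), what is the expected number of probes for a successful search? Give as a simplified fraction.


Load factor alpha = n/m = 38/117
Expected probes = 1 + alpha/2 = 1 + 38/(2*117)
= 1 + 38/234
= 234/234 + 38/234
= 272/234
Simplify: 136/117


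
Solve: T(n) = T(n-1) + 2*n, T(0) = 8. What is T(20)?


Expanding the recurrence:
T(20) = T(19) + 2*20
       = T(18) + 2*19 + 2*20
       ...
       = T(0) + 2*(1 + 2 + ... + 20)
       = 8 + 2 * 20*21/2
       = 8 + 2 * 210
       = 8 + 420 = 428


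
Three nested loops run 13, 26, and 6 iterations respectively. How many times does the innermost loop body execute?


Loop 1 (outermost): 13 iterations
Loop 2 (middle): 26 iterations per outer
Loop 3 (innermost): 6 iterations per middle
Total = 13 * 26 * 6 = 2028


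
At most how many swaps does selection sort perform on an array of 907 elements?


Each of the 906 passes places one element in its final position.
Pass 1: swap minimum into position 0
Pass 2: swap minimum of remaining into position 1
...
Pass 906: last two elements, one swap
Maximum swaps = 907 - 1 = 906


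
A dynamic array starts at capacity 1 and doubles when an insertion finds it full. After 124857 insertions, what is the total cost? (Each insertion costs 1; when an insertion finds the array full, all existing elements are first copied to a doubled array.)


Insertion cost: 124857 (one per element)
Resizes occur just before inserting elements 2, 3, 5, 9, ...
Elements copied at each resize: 1 + 2 + 4 + 8 + 16 + 32 + 64 + 128 + 256 + 512 + 1024 + 2048 + 4096 + 8192 + 16384 + 32768 + 65536
Sum of copies = 131071 (geometric series: 2^k - 1)
Total = 124857 + 131071 = 255928


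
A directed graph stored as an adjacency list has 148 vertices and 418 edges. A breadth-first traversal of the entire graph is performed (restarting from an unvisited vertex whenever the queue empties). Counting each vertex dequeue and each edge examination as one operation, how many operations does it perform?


A full BFS traversal dequeues each vertex once and examines each edge once.
Vertex visits: 148
Edge visits: 418
V + E = 148 + 418 = 566


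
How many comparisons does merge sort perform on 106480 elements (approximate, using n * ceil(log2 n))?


Recursion depth: ceil(log2(106480)) = 17
Each recursion level merges n = 106480 elements
Total = 106480 * 17 = 1810160


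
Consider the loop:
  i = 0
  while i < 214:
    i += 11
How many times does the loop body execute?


Starting at i = 0, each iteration adds 11.
Iterations until i >= 214:
  Iteration 1: i = 0 -> i = 11
  Iteration 2: i = 11 -> i = 22
  Iteration 3: i = 22 -> i = 33
  Iteration 4: i = 33 -> i = 44
  Iteration 5: i = 44 -> i = 55
  Iteration 6: i = 55 -> i = 66
  Iteration 7: i = 66 -> i = 77
  Iteration 8: i = 77 -> i = 88
  ... continuing ...
Total iterations = ceil(214/11) = 20


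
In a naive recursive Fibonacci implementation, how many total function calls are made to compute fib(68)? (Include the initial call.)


Let C(m) = total calls to evaluate fib(m). Then C(0)=C(1)=1, and
C(m) = 1 + C(m-1) + C(m-2) for m >= 2.
Build the table (each entry = 1 + previous two):
  C(0) = 1
  C(1) = 1
  C(2) = 1 + 1 + 1 = 3
  C(3) = 1 + 3 + 1 = 5
  C(4) = 1 + 5 + 3 = 9
  C(5) = 1 + 9 + 5 = 15
  C(6) = 1 + 15 + 9 = 25
  C(7) = 1 + 25 + 15 = 41
  C(8) = 1 + 41 + 25 = 67
  C(9) = 1 + 67 + 41 = 109
  C(10) = 1 + 109 + 67 = 177
  C(11) = 1 + 177 + 109 = 287
  C(12) = 1 + 287 + 177 = 465
  C(13) = 1 + 465 + 287 = 753
  C(14) = 1 + 753 + 465 = 1219
  C(15) = 1 + 1219 + 753 = 1973
  C(16) = 1 + 1973 + 1219 = 3193
  C(17) = 1 + 3193 + 1973 = 5167
  C(18) = 1 + 5167 + 3193 = 8361
  C(19) = 1 + 8361 + 5167 = 13529
  C(20) = 1 + 13529 + 8361 = 21891
  C(21) = 1 + 21891 + 13529 = 35421
  C(22) = 1 + 35421 + 21891 = 57313
  C(23) = 1 + 57313 + 35421 = 92735
  C(24) = 1 + 92735 + 57313 = 150049
  C(25) = 1 + 150049 + 92735 = 242785
  C(26) = 1 + 242785 + 150049 = 392835
  C(27) = 1 + 392835 + 242785 = 635621
  C(28) = 1 + 635621 + 392835 = 1028457
  C(29) = 1 + 1028457 + 635621 = 1664079
  C(30) = 1 + 1664079 + 1028457 = 2692537
  C(31) = 1 + 2692537 + 1664079 = 4356617
  C(32) = 1 + 4356617 + 2692537 = 7049155
  C(33) = 1 + 7049155 + 4356617 = 11405773
  C(34) = 1 + 11405773 + 7049155 = 18454929
  C(35) = 1 + 18454929 + 11405773 = 29860703
  C(36) = 1 + 29860703 + 18454929 = 48315633
  C(37) = 1 + 48315633 + 29860703 = 78176337
  C(38) = 1 + 78176337 + 48315633 = 126491971
  C(39) = 1 + 126491971 + 78176337 = 204668309
  C(40) = 1 + 204668309 + 126491971 = 331160281
  C(41) = 1 + 331160281 + 204668309 = 535828591
  C(42) = 1 + 535828591 + 331160281 = 866988873
  C(43) = 1 + 866988873 + 535828591 = 1402817465
  C(44) = 1 + 1402817465 + 866988873 = 2269806339
  C(45) = 1 + 2269806339 + 1402817465 = 3672623805
  C(46) = 1 + 3672623805 + 2269806339 = 5942430145
  C(47) = 1 + 5942430145 + 3672623805 = 9615053951
  C(48) = 1 + 9615053951 + 5942430145 = 15557484097
  C(49) = 1 + 15557484097 + 9615053951 = 25172538049
  C(50) = 1 + 25172538049 + 15557484097 = 40730022147
  C(51) = 1 + 40730022147 + 25172538049 = 65902560197
  C(52) = 1 + 65902560197 + 40730022147 = 106632582345
  C(53) = 1 + 106632582345 + 65902560197 = 172535142543
  C(54) = 1 + 172535142543 + 106632582345 = 279167724889
  C(55) = 1 + 279167724889 + 172535142543 = 451702867433
  C(56) = 1 + 451702867433 + 279167724889 = 730870592323
  C(57) = 1 + 730870592323 + 451702867433 = 1182573459757
  C(58) = 1 + 1182573459757 + 730870592323 = 1913444052081
  C(59) = 1 + 1913444052081 + 1182573459757 = 3096017511839
  C(60) = 1 + 3096017511839 + 1913444052081 = 5009461563921
  C(61) = 1 + 5009461563921 + 3096017511839 = 8105479075761
  C(62) = 1 + 8105479075761 + 5009461563921 = 13114940639683
  C(63) = 1 + 13114940639683 + 8105479075761 = 21220419715445
  C(64) = 1 + 21220419715445 + 13114940639683 = 34335360355129
  C(65) = 1 + 34335360355129 + 21220419715445 = 55555780070575
  C(66) = 1 + 55555780070575 + 34335360355129 = 89891140425705
  C(67) = 1 + 89891140425705 + 55555780070575 = 145446920496281
  C(68) = 1 + 145446920496281 + 89891140425705 = 235338060921987
Total calls for fib(68) = 235338060921987


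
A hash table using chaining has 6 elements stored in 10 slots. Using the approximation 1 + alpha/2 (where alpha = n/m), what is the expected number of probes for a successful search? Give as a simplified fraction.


Load factor alpha = n/m = 6/10
Expected probes = 1 + alpha/2 = 1 + 6/(2*10)
= 1 + 6/20
= 20/20 + 6/20
= 26/20
Simplify: 13/10


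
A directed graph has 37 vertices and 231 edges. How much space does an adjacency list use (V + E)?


Adjacency list: one list head per vertex + one entry per edge
Vertex heads: 37
Edge entries: 231
Total = 37 + 231 = 268


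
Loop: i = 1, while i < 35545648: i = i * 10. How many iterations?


i multiplies by 10 each step:
i = 1 -> 10 -> 100 -> 1000 -> 10000 -> 100000 -> 1000000 -> 10000000 -> 100000000 (stop)
Iterations = ceil(log_10(35545648)) = 8


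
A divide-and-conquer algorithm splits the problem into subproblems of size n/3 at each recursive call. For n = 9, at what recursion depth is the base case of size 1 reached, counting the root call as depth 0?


At each depth, the problem size is divided by 3:
  Depth 0: problem size = 9
  Depth 1: problem size = 3
  Depth 2: problem size = 1 (base case)
The base case is reached at depth log_3(9) = 2 (the tree has 3 levels counting depth 0, but the depth asked for is 2).
Recursion depth = 2


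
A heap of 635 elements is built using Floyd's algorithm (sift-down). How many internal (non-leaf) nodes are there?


Leaf nodes occupy roughly half the array.
Sift-down is called for each internal node, starting from the last one.
Internal nodes = floor(n/2) = floor(635/2) = 317


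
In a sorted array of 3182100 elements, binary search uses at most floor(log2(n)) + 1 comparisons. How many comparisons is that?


Halving sequence: 3182100 -> 1591050 -> 795525 -> 397762 -> 198881 -> 99440 -> 49720 -> 24860 -> 12430 -> 6215 -> 3107 -> 1553 -> 776 -> 388 -> 194 -> 97 -> 48 -> 24 -> 12 -> 6 -> 3 -> 1
Number of halvings = 21
Max comparisons = 21 + 1 = 22


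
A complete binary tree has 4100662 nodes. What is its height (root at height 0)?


In a complete binary tree, level k holds nodes 2^k .. 2^(k+1)-1 (1-indexed).
Height = floor(log2(n)) = floor(log2(4100662)) = 21
Check: 2^21 = 2097152 <= 4100662 < 4194304 = 2^22


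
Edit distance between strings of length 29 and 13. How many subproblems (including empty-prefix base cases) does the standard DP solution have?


The table includes base cases (empty prefixes).
Rows: (m+1) = 30
Columns: (n+1) = 14
Total = 30 * 14 = 420


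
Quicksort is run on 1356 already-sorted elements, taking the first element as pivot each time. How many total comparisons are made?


Sum of comparisons per partition:
1355 + 1354 + ... + 1 + 0
= 1356 * (1356 - 1) / 2
= 1356 * 1355 / 2
= 918690


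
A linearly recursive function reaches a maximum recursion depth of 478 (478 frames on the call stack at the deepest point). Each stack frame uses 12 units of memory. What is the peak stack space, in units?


Maximum recursion depth = 478 frames
Memory per frame = 12 units
Total stack space = depth * frame_size
= 478 * 12 = 5736


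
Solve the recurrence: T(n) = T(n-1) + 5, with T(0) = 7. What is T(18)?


Unrolling the recurrence:
T(18) = T(17) + 5
       = T(16) + 5 + 5
       = T(15) + 5*3
       ...
       = T(0) + 5*18
       = 7 + 90 = 97


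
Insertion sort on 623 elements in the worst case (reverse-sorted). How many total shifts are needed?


In the worst case (reverse-sorted), each element shifts past all previous:
  Element 1: 1 shifts
  Element 2: 2 shifts
  Element 3: 3 shifts
  Element 4: 4 shifts
  Element 5: 5 shifts
  ...
  Element 622: 622 shifts
Total = 1 + 2 + ... + 622
= 623*(623-1)/2 = 193753


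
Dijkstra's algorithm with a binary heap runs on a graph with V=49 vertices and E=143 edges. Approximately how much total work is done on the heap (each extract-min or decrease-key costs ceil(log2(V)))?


Dijkstra with a binary heap: each vertex is extracted once, each edge may relax once.
Each heap operation costs O(log V).
V + E = 49 + 143 = 192
ceil(log2(49)) = 6 (since 2^5 = 32 < 49 <= 64 = 2^6)
Total heap work = (V+E) * ceil(log2(V)) = 192 * 6 = 1152


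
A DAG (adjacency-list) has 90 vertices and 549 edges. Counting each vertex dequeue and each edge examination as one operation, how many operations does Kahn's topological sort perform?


V = 90 (vertex processing)
E = 549 (edge processing)
V + E = 90 + 549 = 639


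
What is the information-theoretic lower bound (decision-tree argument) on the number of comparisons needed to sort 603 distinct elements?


A binary decision tree of height h has at most 2^h leaves and needs at least n! of them, so h >= ceil(log2(n!)).
603! is far too large to multiply out, so use Stirling's series:
  ln(n!) ~ n ln n - n + (1/2) ln(2 pi n) + 1/(12n)  (error below 1/(360 n^3), negligible here)
  ln(603) = 6.4019172
  n ln n = 603 * 6.4019172 = 3860.3561
  (1/2) ln(2 pi * 603) = (1/2) ln(3788.7607) = 4.1199
  1/(12*603) = 0.0001
  ln(603!) ~ 3860.3561 - 603 + 4.1199 + 0.0001 = 3261.4761
Convert to base 2: log2(603!) = 3261.4761 / ln 2 = 3261.4761 / 0.69314718 = 4705.3154
ceil(4705.3154) = 4706


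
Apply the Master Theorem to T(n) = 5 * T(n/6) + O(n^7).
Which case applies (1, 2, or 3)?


The Master Theorem: T(n) = a*T(n/b) + O(n^c)
  a = 5, b = 6, c = 7
log_b(a) = log_6(5) ~ 0.898
Compare b^c with a: 6^7 = 279936 > 5, so c > log_b(a).
Since c > log_b(a), Case 3 applies.
T(n) = O(n^7)
Master Theorem case = 3


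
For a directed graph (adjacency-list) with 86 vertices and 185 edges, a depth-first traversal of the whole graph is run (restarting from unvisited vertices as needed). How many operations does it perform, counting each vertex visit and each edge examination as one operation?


A full DFS traversal visits each vertex once and examines each edge once.
V = 86
E = 185
Sum = 86 + 185 = 271


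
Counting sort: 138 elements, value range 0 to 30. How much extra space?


n = 138 (output array)
k = 31 (count array for 31 distinct values)
Extra space = 138 + 31 = 169


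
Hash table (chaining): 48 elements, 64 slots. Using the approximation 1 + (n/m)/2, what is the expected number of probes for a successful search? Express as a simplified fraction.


Computing expected probes:
alpha = 48/64
= 1 + alpha/2
= 1 + 48/(2*64)
= (2*64 + 48) / (2*64)
= 176/128 = 11/8


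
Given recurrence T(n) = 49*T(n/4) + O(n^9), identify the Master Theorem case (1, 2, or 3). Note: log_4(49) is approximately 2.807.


Master Theorem parameters: a=49, b=4, c=9
log_b(a) = 2.807
Compare b^c with a: 4^9 = 262144 > 49, so c > log_b(a).
Comparing c=9 vs log_b(a)=2.807:
9 > 2.807 => Case 3
Result: T(n) = O(n^9)
Master Theorem case = 3


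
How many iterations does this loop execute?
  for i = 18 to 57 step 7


The loop variable i takes values starting at 18 and increments by 7 each iteration.
Sequence: i = 18, 25, 32, 39, 46, 53
The upper bound 57 is inclusive, so the count is floor((last - first) / step) + 1:
floor((57 - 18) / 7) + 1 = floor(39/7) + 1 = 5 + 1 = 6


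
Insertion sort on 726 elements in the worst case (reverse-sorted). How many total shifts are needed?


In the worst case (reverse-sorted), each element shifts past all previous:
  Element 1: 1 shifts
  Element 2: 2 shifts
  Element 3: 3 shifts
  Element 4: 4 shifts
  Element 5: 5 shifts
  ...
  Element 725: 725 shifts
Total = 1 + 2 + ... + 725
= 726*(726-1)/2 = 263175


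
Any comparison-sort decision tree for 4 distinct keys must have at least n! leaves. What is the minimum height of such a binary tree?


A binary decision tree of height h has at most 2^h leaves and needs at least n! of them, so h >= ceil(log2(n!)).
Compute 4! as a running product:
  x2 = 2, x3 = 6, x4 = 24
4! = 24
Bracket between powers of 2:
  2^4 = 16 < 24 <= 32 = 2^5
So ceil(log2(4!)) = 5


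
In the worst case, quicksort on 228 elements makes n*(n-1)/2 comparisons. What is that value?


Sum of comparisons per partition:
227 + 226 + ... + 1 + 0
= 228 * (228 - 1) / 2
= 228 * 227 / 2
= 25878


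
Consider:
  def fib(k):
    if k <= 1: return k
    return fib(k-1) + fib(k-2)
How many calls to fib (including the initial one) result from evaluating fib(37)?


Let C(m) = total calls to evaluate fib(m). Then C(0)=C(1)=1, and
C(m) = 1 + C(m-1) + C(m-2) for m >= 2.
Build the table (each entry = 1 + previous two):
  C(0) = 1
  C(1) = 1
  C(2) = 1 + 1 + 1 = 3
  C(3) = 1 + 3 + 1 = 5
  C(4) = 1 + 5 + 3 = 9
  C(5) = 1 + 9 + 5 = 15
  C(6) = 1 + 15 + 9 = 25
  C(7) = 1 + 25 + 15 = 41
  C(8) = 1 + 41 + 25 = 67
  C(9) = 1 + 67 + 41 = 109
  C(10) = 1 + 109 + 67 = 177
  C(11) = 1 + 177 + 109 = 287
  C(12) = 1 + 287 + 177 = 465
  C(13) = 1 + 465 + 287 = 753
  C(14) = 1 + 753 + 465 = 1219
  C(15) = 1 + 1219 + 753 = 1973
  C(16) = 1 + 1973 + 1219 = 3193
  C(17) = 1 + 3193 + 1973 = 5167
  C(18) = 1 + 5167 + 3193 = 8361
  C(19) = 1 + 8361 + 5167 = 13529
  C(20) = 1 + 13529 + 8361 = 21891
  C(21) = 1 + 21891 + 13529 = 35421
  C(22) = 1 + 35421 + 21891 = 57313
  C(23) = 1 + 57313 + 35421 = 92735
  C(24) = 1 + 92735 + 57313 = 150049
  C(25) = 1 + 150049 + 92735 = 242785
  C(26) = 1 + 242785 + 150049 = 392835
  C(27) = 1 + 392835 + 242785 = 635621
  C(28) = 1 + 635621 + 392835 = 1028457
  C(29) = 1 + 1028457 + 635621 = 1664079
  C(30) = 1 + 1664079 + 1028457 = 2692537
  C(31) = 1 + 2692537 + 1664079 = 4356617
  C(32) = 1 + 4356617 + 2692537 = 7049155
  C(33) = 1 + 7049155 + 4356617 = 11405773
  C(34) = 1 + 11405773 + 7049155 = 18454929
  C(35) = 1 + 18454929 + 11405773 = 29860703
  C(36) = 1 + 29860703 + 18454929 = 48315633
  C(37) = 1 + 48315633 + 29860703 = 78176337
Total calls for fib(37) = 78176337
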